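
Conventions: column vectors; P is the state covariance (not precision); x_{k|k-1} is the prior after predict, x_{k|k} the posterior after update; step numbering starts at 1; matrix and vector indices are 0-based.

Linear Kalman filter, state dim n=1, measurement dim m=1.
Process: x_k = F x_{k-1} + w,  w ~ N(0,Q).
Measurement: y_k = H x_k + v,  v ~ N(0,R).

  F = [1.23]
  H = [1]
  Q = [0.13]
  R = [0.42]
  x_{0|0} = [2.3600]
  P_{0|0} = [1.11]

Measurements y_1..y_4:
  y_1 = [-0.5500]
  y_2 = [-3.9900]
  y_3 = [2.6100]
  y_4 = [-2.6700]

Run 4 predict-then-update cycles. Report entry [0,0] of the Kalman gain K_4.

K[0,0] = 0.5333

step 1: x^-=[2.9028]  P^-=[1.8093]  S=[2.2293]  K=[0.8116]  nu=[-3.4528]  x^+=[0.1005]  P^+=[0.3409]
step 2: x^-=[0.1236]  P^-=[0.6457]  S=[1.0657]  K=[0.6059]  nu=[-4.1136]  x^+=[-2.3688]  P^+=[0.2545]
step 3: x^-=[-2.9136]  P^-=[0.5150]  S=[0.9350]  K=[0.5508]  nu=[5.5236]  x^+=[0.1288]  P^+=[0.2313]
step 4: x^-=[0.1584]  P^-=[0.4800]  S=[0.9000]  K=[0.5333]  nu=[-2.8284]  x^+=[-1.3501]  P^+=[0.2240]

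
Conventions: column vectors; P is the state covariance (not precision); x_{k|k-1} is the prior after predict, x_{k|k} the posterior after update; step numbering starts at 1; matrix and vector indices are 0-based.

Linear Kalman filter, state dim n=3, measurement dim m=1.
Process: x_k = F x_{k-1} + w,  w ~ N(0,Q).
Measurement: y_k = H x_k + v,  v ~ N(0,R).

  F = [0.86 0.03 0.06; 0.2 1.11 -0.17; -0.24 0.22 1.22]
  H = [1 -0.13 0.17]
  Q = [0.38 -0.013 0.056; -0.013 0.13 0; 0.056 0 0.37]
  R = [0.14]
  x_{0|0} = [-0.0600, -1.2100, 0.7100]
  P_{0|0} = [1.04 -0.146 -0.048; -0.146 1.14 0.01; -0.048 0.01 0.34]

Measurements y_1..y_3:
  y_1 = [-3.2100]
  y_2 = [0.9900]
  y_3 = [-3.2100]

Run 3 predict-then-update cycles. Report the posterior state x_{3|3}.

step 1: x^-=[-0.0453, -1.4758, 0.6144]  P^-=[1.1390 0.0672 -0.2020; 0.0672 1.5207 0.1899; -0.2020 0.1899 1.0400]  S=[1.2402]  K=[0.8837; -0.0792; -0.0402]  nu=[-3.4610]  x^+=[-3.1036, -1.2017, 0.7536]  P^+=[0.1706 0.1540 -0.1579; 0.1540 1.5129 0.1860; -0.1579 0.1860 1.0380]
step 2: x^-=[-2.6600, -2.0827, 1.3999]  P^-=[0.5036 0.2367 -0.0194; 0.2367 2.0398 0.3116; -0.0194 0.3116 2.1741]  S=[0.6590]  K=[0.7125; 0.0371; 0.4700]  nu=[3.1412]  x^+=[-0.4219, -1.9661, 2.8762]  P^+=[0.1691 0.2192 -0.2400; 0.2192 2.0389 0.3001; -0.2400 0.3001 2.0285]
step 3: x^-=[-0.2492, -2.7557, 3.1777]  P^-=[0.5018 0.3245 -0.0105; 0.3245 2.7079 0.3472; -0.0105 0.3472 3.7762]  S=[0.6934]  K=[0.6603; 0.0455; 0.8456]  nu=[-3.8592]  x^+=[-2.7973, -2.9312, -0.0857]  P^+=[0.1995 0.3037 -0.3976; 0.3037 2.7064 0.3205; -0.3976 0.3205 3.2804]

x_post = [-2.7973, -2.9312, -0.0857]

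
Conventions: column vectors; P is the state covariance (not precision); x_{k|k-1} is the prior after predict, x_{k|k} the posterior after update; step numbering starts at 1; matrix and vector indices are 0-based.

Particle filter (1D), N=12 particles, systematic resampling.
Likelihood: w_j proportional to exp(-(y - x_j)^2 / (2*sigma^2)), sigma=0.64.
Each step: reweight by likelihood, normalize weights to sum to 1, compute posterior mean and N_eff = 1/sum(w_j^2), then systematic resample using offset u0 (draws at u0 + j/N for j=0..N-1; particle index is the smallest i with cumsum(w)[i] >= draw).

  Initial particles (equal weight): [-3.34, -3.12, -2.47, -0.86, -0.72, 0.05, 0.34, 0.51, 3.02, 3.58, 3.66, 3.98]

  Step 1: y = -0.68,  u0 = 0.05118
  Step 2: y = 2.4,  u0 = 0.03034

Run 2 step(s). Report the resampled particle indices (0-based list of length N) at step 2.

resampled_idx = [8, 9, 10, 10, 10, 11, 11, 11, 11, 11, 11, 11]

step 1: w=[0.0001, 0.0002, 0.0068, 0.3247, 0.3371, 0.1763, 0.0949, 0.0600, 0.0000, 0.0000, 0.0000, 0.0000]  mean=-0.4680  Neff=3.8050  idx=[3, 3, 3, 3, 4, 4, 4, 4, 5, 5, 6, 7]
step 2: w=[0.0001, 0.0001, 0.0001, 0.0001, 0.0003, 0.0003, 0.0003, 0.0003, 0.0568, 0.0568, 0.2706, 0.6141]  mean=0.4095  Neff=2.1893  idx=[8, 9, 10, 10, 10, 11, 11, 11, 11, 11, 11, 11]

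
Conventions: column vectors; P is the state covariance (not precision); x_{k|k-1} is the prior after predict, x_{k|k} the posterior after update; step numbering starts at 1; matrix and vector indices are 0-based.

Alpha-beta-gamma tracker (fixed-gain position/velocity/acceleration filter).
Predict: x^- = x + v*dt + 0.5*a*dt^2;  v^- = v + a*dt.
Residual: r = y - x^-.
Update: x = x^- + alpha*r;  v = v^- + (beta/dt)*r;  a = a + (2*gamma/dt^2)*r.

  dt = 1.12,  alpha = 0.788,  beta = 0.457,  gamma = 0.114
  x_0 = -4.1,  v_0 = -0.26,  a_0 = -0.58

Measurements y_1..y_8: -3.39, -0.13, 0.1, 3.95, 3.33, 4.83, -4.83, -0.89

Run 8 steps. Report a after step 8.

step 1: x_pred=-4.7550  r=1.3650  x^+=-3.6794  v^+=-0.3526  a^+=-0.3319
step 2: x_pred=-4.2825  r=4.1525  x^+=-1.0103  v^+=0.9700  a^+=0.4229
step 3: x_pred=0.3413  r=-0.2413  x^+=0.1512  v^+=1.3451  a^+=0.3790
step 4: x_pred=1.8954  r=2.0546  x^+=3.5144  v^+=2.6080  a^+=0.7524
step 5: x_pred=6.9073  r=-3.5773  x^+=4.0884  v^+=1.9910  a^+=0.1022
step 6: x_pred=6.3825  r=-1.5525  x^+=5.1591  v^+=1.4721  a^+=-0.1799
step 7: x_pred=6.6950  r=-11.5250  x^+=-2.3867  v^+=-3.4321  a^+=-2.2747
step 8: x_pred=-7.6573  r=6.7673  x^+=-2.3247  v^+=-3.2185  a^+=-1.0447

a_post = -1.0447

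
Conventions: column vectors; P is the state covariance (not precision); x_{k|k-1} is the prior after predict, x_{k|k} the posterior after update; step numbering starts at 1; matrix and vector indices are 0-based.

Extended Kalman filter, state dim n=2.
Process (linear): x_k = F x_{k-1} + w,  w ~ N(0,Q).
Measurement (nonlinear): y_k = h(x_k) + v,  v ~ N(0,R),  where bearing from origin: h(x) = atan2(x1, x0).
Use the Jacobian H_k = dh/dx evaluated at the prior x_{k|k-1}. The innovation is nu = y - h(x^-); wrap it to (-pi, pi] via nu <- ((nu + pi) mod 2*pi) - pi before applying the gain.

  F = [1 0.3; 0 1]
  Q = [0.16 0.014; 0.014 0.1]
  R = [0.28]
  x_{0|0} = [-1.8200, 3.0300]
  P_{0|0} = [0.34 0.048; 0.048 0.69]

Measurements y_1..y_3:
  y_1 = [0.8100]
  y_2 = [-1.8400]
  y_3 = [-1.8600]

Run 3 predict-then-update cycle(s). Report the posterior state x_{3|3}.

step 1: x^-=[-0.9110, 3.0300]  P^-=[0.5909 0.2690; 0.2690 0.7900]  H_jac=[-0.3027 -0.0910]  S=[0.3555]  K=[-0.5720; -0.4313]  nu=[-1.0529]  x^+=[-0.3088, 3.4841]  P^+=[0.4746 0.1813; 0.1813 0.7239]
step 2: x^-=[0.7364, 3.4841]  P^-=[0.8085 0.4125; 0.4125 0.8239]  H_jac=[-0.2747 0.0581]  S=[0.3306]  K=[-0.5994; -0.1980]  nu=[3.0807]  x^+=[-1.1101, 2.8740]  P^+=[0.6897 0.3732; 0.3732 0.8109]
step 3: x^-=[-0.2480, 2.8740]  P^-=[1.1467 0.6305; 0.6305 0.9109]  H_jac=[-0.3454 -0.0298]  S=[0.4306]  K=[-0.9634; -0.5688]  nu=[2.7663]  x^+=[-2.9131, 1.3005]  P^+=[0.7470 0.3945; 0.3945 0.7716]

x_post = [-2.9131, 1.3005]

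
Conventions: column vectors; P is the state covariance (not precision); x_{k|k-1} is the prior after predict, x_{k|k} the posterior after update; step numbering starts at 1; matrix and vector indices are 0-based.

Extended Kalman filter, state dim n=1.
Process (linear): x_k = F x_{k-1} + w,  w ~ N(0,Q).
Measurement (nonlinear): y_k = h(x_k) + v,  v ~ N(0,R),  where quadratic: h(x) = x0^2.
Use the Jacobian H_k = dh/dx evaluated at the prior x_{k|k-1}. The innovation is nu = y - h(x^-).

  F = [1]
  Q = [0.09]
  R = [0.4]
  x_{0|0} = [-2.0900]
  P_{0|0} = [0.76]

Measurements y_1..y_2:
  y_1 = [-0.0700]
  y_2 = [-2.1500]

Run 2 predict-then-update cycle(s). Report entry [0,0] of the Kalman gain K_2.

step 1: x^-=[-2.0900]  P^-=[0.8500]  H_jac=[-4.1800]  S=[15.2515]  K=[-0.2330]  nu=[-4.4381]  x^+=[-1.0561]  P^+=[0.0223]
step 2: x^-=[-1.0561]  P^-=[0.1123]  H_jac=[-2.1122]  S=[0.9010]  K=[-0.2633]  nu=[-3.2653]  x^+=[-0.1965]  P^+=[0.0499]

K[0,0] = -0.2633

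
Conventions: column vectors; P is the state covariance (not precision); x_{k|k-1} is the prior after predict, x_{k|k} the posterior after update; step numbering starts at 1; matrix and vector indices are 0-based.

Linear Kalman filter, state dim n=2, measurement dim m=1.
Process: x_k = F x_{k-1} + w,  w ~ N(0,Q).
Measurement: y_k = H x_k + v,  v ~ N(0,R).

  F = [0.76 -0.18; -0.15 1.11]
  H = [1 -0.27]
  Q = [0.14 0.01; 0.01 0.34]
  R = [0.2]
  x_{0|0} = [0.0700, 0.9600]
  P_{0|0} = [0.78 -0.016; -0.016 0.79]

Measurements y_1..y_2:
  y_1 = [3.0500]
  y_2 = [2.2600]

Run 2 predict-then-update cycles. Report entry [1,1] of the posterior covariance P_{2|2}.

step 1: x^-=[-0.1196, 1.0551]  P^-=[0.6205 -0.2507; -0.2507 1.3362]  S=[1.0533]  K=[0.6534; -0.5805]  nu=[3.4545]  x^+=[2.1375, -0.9504]  P^+=[0.1709 0.1488; 0.1488 0.9813]
step 2: x^-=[1.7955, -1.3755]  P^-=[0.2298 -0.0760; -0.0760 1.5033]  S=[0.5804]  K=[0.4312; -0.8302]  nu=[0.0931]  x^+=[1.8357, -1.4528]  P^+=[0.1218 0.1318; 0.1318 1.1032]

P_post[1,1] = 1.1032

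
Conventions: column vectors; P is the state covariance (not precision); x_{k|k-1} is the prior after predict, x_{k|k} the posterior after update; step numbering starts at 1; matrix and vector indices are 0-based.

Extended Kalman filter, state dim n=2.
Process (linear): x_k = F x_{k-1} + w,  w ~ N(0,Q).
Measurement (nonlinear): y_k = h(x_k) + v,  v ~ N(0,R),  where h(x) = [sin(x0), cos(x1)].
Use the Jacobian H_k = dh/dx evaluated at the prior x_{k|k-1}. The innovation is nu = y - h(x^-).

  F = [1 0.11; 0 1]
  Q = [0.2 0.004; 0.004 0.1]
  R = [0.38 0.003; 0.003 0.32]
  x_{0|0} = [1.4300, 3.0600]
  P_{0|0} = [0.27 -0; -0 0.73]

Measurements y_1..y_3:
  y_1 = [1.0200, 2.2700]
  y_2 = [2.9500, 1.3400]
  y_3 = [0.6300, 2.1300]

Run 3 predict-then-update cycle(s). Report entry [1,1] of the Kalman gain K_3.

K[1,1] = -0.5571

step 1: x^-=[1.7666, 3.0600]  P^-=[0.4788 0.0843; 0.0843 0.8300]  H_jac=[-0.1946 0.0000; 0.0000 -0.0815]  S=[0.3981 0.0043; 0.0043 0.3255]  K=[-0.2338 -0.0180; -0.0389 -0.2073]  nu=[0.0391, 3.2667]  x^+=[1.6987, 2.3813]  P^+=[0.4569 0.0792; 0.0792 0.8153]
step 2: x^-=[1.9606, 2.3813]  P^-=[0.6842 0.1729; 0.1729 0.9153]  H_jac=[-0.3800 0.0000; 0.0000 -0.6891]  S=[0.4788 0.0483; 0.0483 0.7547]  K=[-0.5306 -0.1240; -0.0533 -0.8324]  nu=[2.0250, 2.0646]  x^+=[0.6303, 0.5547]  P^+=[0.5315 0.0599; 0.0599 0.3868]
step 3: x^-=[0.6913, 0.5547]  P^-=[0.7493 0.1064; 0.1064 0.4868]  H_jac=[0.7704 0.0000; 0.0000 -0.5267]  S=[0.8248 -0.0402; -0.0402 0.4550]  K=[0.6970 -0.0616; 0.0723 -0.5571]  nu=[-0.0075, 1.2800]  x^+=[0.6072, -0.1588]  P^+=[0.3435 0.0335; 0.0335 0.3380]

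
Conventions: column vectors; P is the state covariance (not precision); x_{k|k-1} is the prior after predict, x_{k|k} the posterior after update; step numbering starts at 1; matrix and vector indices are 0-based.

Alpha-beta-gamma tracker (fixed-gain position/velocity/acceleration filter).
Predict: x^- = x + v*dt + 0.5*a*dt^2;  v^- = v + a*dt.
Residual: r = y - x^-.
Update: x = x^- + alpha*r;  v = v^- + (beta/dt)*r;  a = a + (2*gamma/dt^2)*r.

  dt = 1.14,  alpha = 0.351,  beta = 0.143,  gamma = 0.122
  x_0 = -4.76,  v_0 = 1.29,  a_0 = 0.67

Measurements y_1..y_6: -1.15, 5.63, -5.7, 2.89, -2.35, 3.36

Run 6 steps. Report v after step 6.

step 1: x_pred=-2.8540  r=1.7040  x^+=-2.2559  v^+=2.2676  a^+=0.9899
step 2: x_pred=0.9723  r=4.6577  x^+=2.6072  v^+=3.9803  a^+=1.8644
step 3: x_pred=8.3562  r=-14.0562  x^+=3.4225  v^+=4.3426  a^+=-0.7747
step 4: x_pred=7.8696  r=-4.9796  x^+=6.1218  v^+=2.8348  a^+=-1.7096
step 5: x_pred=8.2426  r=-10.5926  x^+=4.5246  v^+=-0.4428  a^+=-3.6983
step 6: x_pred=1.6166  r=1.7434  x^+=2.2285  v^+=-4.4403  a^+=-3.3710

v_post = -4.4403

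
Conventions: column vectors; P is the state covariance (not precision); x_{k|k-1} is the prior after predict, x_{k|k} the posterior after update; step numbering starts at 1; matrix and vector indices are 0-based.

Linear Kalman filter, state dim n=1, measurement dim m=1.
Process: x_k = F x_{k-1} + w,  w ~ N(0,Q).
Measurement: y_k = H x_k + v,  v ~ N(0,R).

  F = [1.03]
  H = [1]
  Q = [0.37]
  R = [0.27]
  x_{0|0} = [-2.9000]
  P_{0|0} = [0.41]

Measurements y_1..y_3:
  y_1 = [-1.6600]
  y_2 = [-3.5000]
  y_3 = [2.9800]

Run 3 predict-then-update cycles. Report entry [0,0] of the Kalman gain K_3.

step 1: x^-=[-2.9870]  P^-=[0.8050]  S=[1.0750]  K=[0.7488]  nu=[1.3270]  x^+=[-1.9933]  P^+=[0.2022]
step 2: x^-=[-2.0531]  P^-=[0.5845]  S=[0.8545]  K=[0.6840]  nu=[-1.4469]  x^+=[-3.0428]  P^+=[0.1847]
step 3: x^-=[-3.1341]  P^-=[0.5659]  S=[0.8359]  K=[0.6770]  nu=[6.1141]  x^+=[1.0052]  P^+=[0.1828]

K[0,0] = 0.6770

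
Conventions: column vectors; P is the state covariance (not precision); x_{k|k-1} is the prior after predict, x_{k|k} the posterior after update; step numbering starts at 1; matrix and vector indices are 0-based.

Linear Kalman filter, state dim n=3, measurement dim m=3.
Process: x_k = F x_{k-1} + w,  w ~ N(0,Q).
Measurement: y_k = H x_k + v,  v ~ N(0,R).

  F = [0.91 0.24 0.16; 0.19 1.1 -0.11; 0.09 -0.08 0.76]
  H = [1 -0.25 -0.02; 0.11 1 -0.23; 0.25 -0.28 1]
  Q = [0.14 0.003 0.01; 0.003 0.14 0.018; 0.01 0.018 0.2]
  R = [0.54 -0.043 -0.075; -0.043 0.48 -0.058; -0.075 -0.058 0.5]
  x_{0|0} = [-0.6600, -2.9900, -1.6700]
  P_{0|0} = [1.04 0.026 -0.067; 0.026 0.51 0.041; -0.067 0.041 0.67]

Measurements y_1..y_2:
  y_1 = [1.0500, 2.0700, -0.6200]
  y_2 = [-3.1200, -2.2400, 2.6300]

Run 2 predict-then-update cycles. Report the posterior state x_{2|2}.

step 1: x^-=[-1.5854, -3.2307, -1.0894]  P^-=[1.0427 0.3437 0.1252; 0.3437 0.8065 -0.0373; 0.1252 -0.0373 0.5842]  S=[1.4562 0.1765 0.2464; 0.1765 1.4165 -0.3473; 0.2464 -0.3473 1.2479]  K=[0.5891 0.2772 0.1929; 0.0210 0.6050 0.0222; -0.0028 0.0129 0.5057]  nu=[1.8059, 5.2245, -0.0388]  x^+=[0.9191, -0.0331, -1.0469]  P^+=[0.3056 0.0573 -0.0242; 0.0573 0.2915 0.0417; -0.0242 0.0417 0.2700]
step 2: x^-=[0.6609, 0.2534, -0.7103]  P^-=[0.4380 0.1960 0.0494; 0.1960 0.5219 0.0118; 0.0494 0.0118 0.3511]  S=[0.9109 0.0559 0.0431; 0.0559 1.0609 -0.2147; 0.0431 -0.2147 0.9100]  K=[0.4049 0.2282 0.1489; 0.0390 0.5127 0.0254; 0.0231 0.0197 0.3993]  nu=[-3.7318, -2.7295, 3.2460]  x^+=[-0.9896, -1.2093, 0.4457]  P^+=[0.2123 0.0588 -0.0057; 0.0588 0.2442 0.0337; -0.0057 0.0337 0.2076]

x_post = [-0.9896, -1.2093, 0.4457]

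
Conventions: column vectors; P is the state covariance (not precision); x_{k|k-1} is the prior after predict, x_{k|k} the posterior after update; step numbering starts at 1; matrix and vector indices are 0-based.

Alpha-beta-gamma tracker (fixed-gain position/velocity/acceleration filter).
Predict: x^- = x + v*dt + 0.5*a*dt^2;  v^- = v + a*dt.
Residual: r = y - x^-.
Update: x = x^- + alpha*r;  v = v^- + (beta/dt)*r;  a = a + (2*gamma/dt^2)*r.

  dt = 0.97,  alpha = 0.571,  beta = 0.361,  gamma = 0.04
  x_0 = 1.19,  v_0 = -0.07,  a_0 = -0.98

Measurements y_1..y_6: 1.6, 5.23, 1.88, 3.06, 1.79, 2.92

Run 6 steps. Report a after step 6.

a_post = -0.2403

step 1: x_pred=0.6611  r=0.9389  x^+=1.1972  v^+=-0.6712  a^+=-0.9002
step 2: x_pred=0.1227  r=5.1073  x^+=3.0390  v^+=0.3564  a^+=-0.4659
step 3: x_pred=3.1655  r=-1.2855  x^+=2.4315  v^+=-0.5739  a^+=-0.5752
step 4: x_pred=1.6042  r=1.4558  x^+=2.4354  v^+=-0.5901  a^+=-0.4514
step 5: x_pred=1.6507  r=0.1393  x^+=1.7302  v^+=-0.9761  a^+=-0.4396
step 6: x_pred=0.5766  r=2.3434  x^+=1.9147  v^+=-0.5304  a^+=-0.2403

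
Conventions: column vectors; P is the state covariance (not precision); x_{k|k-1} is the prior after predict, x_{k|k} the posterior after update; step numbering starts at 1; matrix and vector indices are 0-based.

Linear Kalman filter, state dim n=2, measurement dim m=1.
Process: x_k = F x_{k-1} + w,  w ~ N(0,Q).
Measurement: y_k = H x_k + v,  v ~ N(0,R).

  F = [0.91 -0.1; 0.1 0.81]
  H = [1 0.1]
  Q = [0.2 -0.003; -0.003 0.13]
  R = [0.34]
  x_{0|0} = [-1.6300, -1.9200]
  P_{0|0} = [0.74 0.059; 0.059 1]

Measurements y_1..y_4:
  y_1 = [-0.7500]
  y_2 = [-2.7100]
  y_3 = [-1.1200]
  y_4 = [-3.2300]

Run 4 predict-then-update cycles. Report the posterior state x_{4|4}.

x_post = [-2.0671, -1.0633]

step 1: x^-=[-1.2913, -1.7182]  P^-=[0.8121 0.0262; 0.0262 0.8031]  S=[1.1653]  K=[0.6991; 0.0914]  nu=[0.7131]  x^+=[-0.7928, -1.6530]  P^+=[0.2425 -0.0482; -0.0482 0.7933]
step 2: x^-=[-0.5561, -1.4182]  P^-=[0.4175 -0.0803; -0.0803 0.6451]  S=[0.7479]  K=[0.5475; -0.0211]  nu=[-2.0121]  x^+=[-1.6578, -1.3758]  P^+=[0.1933 -0.0716; -0.0716 0.6448]
step 3: x^-=[-1.3710, -1.2802]  P^-=[0.3796 -0.0897; -0.0897 0.5434]  S=[0.7071]  K=[0.5241; -0.0500]  nu=[0.3790]  x^+=[-1.1723, -1.2992]  P^+=[0.1853 -0.0712; -0.0712 0.5416]
step 4: x^-=[-0.9369, -1.1695]  P^-=[0.3718 -0.0818; -0.0818 0.4757]  S=[0.7002]  K=[0.5193; -0.0488]  nu=[-2.1761]  x^+=[-2.0671, -1.0633]  P^+=[0.1830 -0.0640; -0.0640 0.4740]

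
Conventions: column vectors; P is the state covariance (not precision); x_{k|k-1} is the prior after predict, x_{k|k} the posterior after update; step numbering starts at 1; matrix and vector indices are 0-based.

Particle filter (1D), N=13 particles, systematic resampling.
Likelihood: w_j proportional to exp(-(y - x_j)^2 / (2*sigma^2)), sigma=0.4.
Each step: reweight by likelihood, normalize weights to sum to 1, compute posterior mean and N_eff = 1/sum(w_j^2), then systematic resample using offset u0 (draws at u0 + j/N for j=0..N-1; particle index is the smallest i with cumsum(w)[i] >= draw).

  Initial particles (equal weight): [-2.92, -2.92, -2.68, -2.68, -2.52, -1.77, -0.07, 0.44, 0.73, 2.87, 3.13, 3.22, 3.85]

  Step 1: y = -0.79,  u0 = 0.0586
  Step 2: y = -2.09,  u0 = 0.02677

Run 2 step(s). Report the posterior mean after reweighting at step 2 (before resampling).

step 1: w=[0.0000, 0.0000, 0.0001, 0.0001, 0.0003, 0.1932, 0.7691, 0.0344, 0.0028, 0.0000, 0.0000, 0.0000, 0.0000]  mean=-0.3798  Neff=1.5872  idx=[5, 5, 6, 6, 6, 6, 6, 6, 6, 6, 6, 6, 7]
step 2: w=[0.5000, 0.5000, 0.0000, 0.0000, 0.0000, 0.0000, 0.0000, 0.0000, 0.0000, 0.0000, 0.0000, 0.0000, 0.0000]  mean=-1.7700  Neff=2.0001  idx=[0, 0, 0, 0, 0, 0, 0, 1, 1, 1, 1, 1, 1]

post_mean = -1.7700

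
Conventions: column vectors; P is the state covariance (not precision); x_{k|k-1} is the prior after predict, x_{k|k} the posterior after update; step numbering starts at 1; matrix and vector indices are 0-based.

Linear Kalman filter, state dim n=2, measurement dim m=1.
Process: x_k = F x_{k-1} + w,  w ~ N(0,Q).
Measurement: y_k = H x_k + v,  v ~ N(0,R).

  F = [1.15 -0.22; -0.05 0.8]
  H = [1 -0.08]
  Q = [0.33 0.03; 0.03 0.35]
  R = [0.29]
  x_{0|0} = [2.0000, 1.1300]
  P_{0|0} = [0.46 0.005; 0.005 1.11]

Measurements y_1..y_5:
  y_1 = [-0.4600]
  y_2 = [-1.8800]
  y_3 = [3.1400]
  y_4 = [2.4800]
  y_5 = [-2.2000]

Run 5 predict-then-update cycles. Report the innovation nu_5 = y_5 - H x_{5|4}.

step 1: x^-=[2.0514, 0.8040]  P^-=[0.9895 -0.1872; -0.1872 1.0612]  S=[1.3163]  K=[0.7631; -0.2067]  nu=[-2.4471]  x^+=[0.1839, 1.3098]  P^+=[0.2229 0.0205; 0.0205 1.0049]
step 2: x^-=[-0.0766, 1.0386]  P^-=[0.6631 -0.1406; -0.1406 0.9921]  S=[0.9820]  K=[0.6868; -0.2240]  nu=[-1.7203]  x^+=[-1.2581, 1.4240]  P^+=[0.2000 0.0105; 0.0105 0.9428]
step 3: x^-=[-1.7600, 1.2021]  P^-=[0.6348 -0.1377; -0.1377 0.9530]  S=[0.9530]  K=[0.6777; -0.2245]  nu=[4.9962]  x^+=[1.6260, 0.0805]  P^+=[0.1971 0.0073; 0.0073 0.9050]
step 4: x^-=[1.8522, -0.0169]  P^-=[0.6308 -0.1338; -0.1338 0.9291]  S=[0.9482]  K=[0.6766; -0.2195]  nu=[0.6264]  x^+=[2.2761, -0.1545]  P^+=[0.1968 0.0070; 0.0070 0.8834]
step 5: x^-=[2.6514, -0.2374]  P^-=[0.6294 -0.1303; -0.1303 0.9153]  S=[0.9461]  K=[0.6763; -0.2151]  nu=[-4.8704]  x^+=[-0.6424, 0.8102]  P^+=[0.1967 0.0074; 0.0074 0.8716]

innov = [-4.8704]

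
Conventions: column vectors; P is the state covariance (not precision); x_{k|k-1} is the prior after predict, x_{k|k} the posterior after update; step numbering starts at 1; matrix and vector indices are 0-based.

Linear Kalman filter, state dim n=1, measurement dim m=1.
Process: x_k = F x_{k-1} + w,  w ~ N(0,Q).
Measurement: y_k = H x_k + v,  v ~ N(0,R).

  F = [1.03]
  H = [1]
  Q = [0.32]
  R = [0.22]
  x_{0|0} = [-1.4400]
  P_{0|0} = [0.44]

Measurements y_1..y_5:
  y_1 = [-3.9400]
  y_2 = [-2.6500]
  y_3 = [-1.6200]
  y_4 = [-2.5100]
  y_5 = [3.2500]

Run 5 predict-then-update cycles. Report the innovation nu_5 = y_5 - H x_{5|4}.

innov = [5.7069]

step 1: x^-=[-1.4832]  P^-=[0.7868]  S=[1.0068]  K=[0.7815]  nu=[-2.4568]  x^+=[-3.4032]  P^+=[0.1719]
step 2: x^-=[-3.5052]  P^-=[0.5024]  S=[0.7224]  K=[0.6955]  nu=[0.8552]  x^+=[-2.9105]  P^+=[0.1530]
step 3: x^-=[-2.9978]  P^-=[0.4823]  S=[0.7023]  K=[0.6868]  nu=[1.3778]  x^+=[-2.0516]  P^+=[0.1511]
step 4: x^-=[-2.1131]  P^-=[0.4803]  S=[0.7003]  K=[0.6858]  nu=[-0.3969]  x^+=[-2.3853]  P^+=[0.1509]
step 5: x^-=[-2.4569]  P^-=[0.4801]  S=[0.7001]  K=[0.6857]  nu=[5.7069]  x^+=[1.4566]  P^+=[0.1509]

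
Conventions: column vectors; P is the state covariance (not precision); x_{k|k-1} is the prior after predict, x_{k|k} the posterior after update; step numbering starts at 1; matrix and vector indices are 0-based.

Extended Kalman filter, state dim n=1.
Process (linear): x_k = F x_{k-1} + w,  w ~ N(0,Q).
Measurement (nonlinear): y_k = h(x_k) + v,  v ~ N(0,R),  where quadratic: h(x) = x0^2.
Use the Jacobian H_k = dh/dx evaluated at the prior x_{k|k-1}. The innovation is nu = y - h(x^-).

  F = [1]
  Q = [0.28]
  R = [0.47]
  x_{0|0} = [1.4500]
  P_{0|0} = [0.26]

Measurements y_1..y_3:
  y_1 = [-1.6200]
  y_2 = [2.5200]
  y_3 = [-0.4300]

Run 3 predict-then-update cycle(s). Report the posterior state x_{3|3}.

x_post = [0.4587]

step 1: x^-=[1.4500]  P^-=[0.5400]  H_jac=[2.9000]  S=[5.0114]  K=[0.3125]  nu=[-3.7225]  x^+=[0.2868]  P^+=[0.0506]
step 2: x^-=[0.2868]  P^-=[0.3306]  H_jac=[0.5735]  S=[0.5788]  K=[0.3277]  nu=[2.4378]  x^+=[1.0855]  P^+=[0.2685]
step 3: x^-=[1.0855]  P^-=[0.5485]  H_jac=[2.1710]  S=[3.0553]  K=[0.3898]  nu=[-1.6083]  x^+=[0.4587]  P^+=[0.0844]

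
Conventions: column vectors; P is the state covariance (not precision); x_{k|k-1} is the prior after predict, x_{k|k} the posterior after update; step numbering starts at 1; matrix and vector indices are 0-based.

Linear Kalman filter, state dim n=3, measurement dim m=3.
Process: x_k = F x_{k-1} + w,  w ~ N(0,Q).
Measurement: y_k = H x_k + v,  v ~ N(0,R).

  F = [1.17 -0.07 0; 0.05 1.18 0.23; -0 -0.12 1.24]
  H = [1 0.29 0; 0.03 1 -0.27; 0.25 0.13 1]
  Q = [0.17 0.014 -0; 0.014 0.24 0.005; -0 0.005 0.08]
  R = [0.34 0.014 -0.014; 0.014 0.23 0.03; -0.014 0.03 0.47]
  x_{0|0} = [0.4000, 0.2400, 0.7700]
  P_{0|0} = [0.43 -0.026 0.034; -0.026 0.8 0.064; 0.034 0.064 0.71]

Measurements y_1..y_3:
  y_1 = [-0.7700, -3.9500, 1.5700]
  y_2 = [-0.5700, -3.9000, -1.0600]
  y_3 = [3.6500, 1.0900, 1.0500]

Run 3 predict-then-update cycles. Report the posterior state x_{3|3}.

x_post = [2.2839, -0.4117, 0.9445]

step 1: x^-=[0.4512, 0.4803, 0.9260]  P^-=[0.7668 -0.0546 0.0541; -0.0546 1.4250 0.1884; 0.0541 0.1884 1.1642]  S=[1.1950 0.3658 0.3291; 0.3658 1.6347 0.0725; 0.3291 0.0725 1.7787]  K=[0.6795 -0.1810 0.0159; -0.0011 0.8324 0.1686; -0.0721 -0.0907 0.6929]  nu=[-1.3605, -4.1938, 0.4688]  x^+=[0.2934, -2.9300, 1.7292]  P^+=[0.2444 -0.0555 -0.0614; -0.0555 0.2223 0.0892; -0.0614 0.0892 0.3277]
step 2: x^-=[0.5484, -3.0450, 2.4958]  P^-=[0.5147 -0.0845 -0.0871; -0.0845 0.6079 0.1916; -0.0871 0.1916 0.5605]  S=[0.8568 0.1290 0.0890; 0.1290 0.7721 0.1283; 0.0890 0.1283 1.0737]  K=[0.5962 -0.1583 -0.0020; -0.0130 0.6942 0.1505; -0.0886 -0.0253 0.5353]  nu=[-0.2354, -0.1976, -3.2970]  x^+=[0.4459, -3.6755, 0.7567]  P^+=[0.2153 -0.0511 -0.0612; -0.0511 0.1872 0.0802; -0.0612 0.0802 0.2570]
step 3: x^-=[0.7790, -4.1407, 1.3794]  P^-=[0.4740 -0.0770 -0.0870; -0.0770 0.5509 0.1634; -0.0870 0.1634 0.4539]  S=[0.8157 0.1210 0.0701; 0.1210 0.7229 0.1240; 0.0701 0.1240 0.9568]  K=[0.5761 -0.1507 -0.0002; -0.0107 0.6758 0.1387; -0.0878 -0.0151 0.4822]  nu=[4.0718, 5.5798, 0.0142]  x^+=[2.2839, -0.4117, 0.9445]  P^+=[0.2079 -0.0486 -0.0583; -0.0486 0.1809 0.0743; -0.0583 0.0743 0.2324]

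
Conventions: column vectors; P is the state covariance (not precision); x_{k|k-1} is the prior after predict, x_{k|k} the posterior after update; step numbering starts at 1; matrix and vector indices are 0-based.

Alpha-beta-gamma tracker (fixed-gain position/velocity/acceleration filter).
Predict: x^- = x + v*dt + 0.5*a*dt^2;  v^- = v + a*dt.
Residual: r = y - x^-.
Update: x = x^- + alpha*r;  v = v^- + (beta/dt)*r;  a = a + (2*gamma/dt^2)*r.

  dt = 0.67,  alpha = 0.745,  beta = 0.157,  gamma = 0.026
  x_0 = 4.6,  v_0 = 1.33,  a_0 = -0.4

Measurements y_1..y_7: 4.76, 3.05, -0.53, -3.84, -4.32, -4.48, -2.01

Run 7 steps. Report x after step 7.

x_post = -3.5884

step 1: x_pred=5.4013  r=-0.6413  x^+=4.9235  v^+=0.9117  a^+=-0.4743
step 2: x_pred=5.4279  r=-2.3779  x^+=3.6564  v^+=0.0367  a^+=-0.7497
step 3: x_pred=3.5127  r=-4.0427  x^+=0.5009  v^+=-1.4129  a^+=-1.2180
step 4: x_pred=-0.7192  r=-3.1208  x^+=-3.0442  v^+=-2.9603  a^+=-1.5796
step 5: x_pred=-5.3821  r=1.0621  x^+=-4.5908  v^+=-3.7697  a^+=-1.4565
step 6: x_pred=-7.4435  r=2.9635  x^+=-5.2357  v^+=-4.0512  a^+=-1.1132
step 7: x_pred=-8.1998  r=6.1898  x^+=-3.5884  v^+=-3.3466  a^+=-0.3962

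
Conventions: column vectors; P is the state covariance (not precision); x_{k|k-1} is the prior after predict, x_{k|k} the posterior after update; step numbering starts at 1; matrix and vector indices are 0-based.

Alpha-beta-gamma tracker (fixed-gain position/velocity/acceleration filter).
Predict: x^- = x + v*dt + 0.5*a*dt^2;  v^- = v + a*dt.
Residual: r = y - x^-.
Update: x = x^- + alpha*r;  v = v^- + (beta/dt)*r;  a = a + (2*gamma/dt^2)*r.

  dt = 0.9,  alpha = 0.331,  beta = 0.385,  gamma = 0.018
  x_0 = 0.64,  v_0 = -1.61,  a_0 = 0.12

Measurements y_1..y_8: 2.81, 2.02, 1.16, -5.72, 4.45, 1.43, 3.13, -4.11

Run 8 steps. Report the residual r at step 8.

step 1: x_pred=-0.7604  r=3.5704  x^+=0.4214  v^+=0.0253  a^+=0.2787
step 2: x_pred=0.5571  r=1.4629  x^+=1.0413  v^+=0.9020  a^+=0.3437
step 3: x_pred=1.9923  r=-0.8323  x^+=1.7168  v^+=0.8553  a^+=0.3067
step 4: x_pred=2.6107  r=-8.3307  x^+=-0.1467  v^+=-2.4324  a^+=-0.0635
step 5: x_pred=-2.3616  r=6.8116  x^+=-0.1070  v^+=0.4243  a^+=0.2392
step 6: x_pred=0.3717  r=1.0583  x^+=0.7220  v^+=1.0922  a^+=0.2862
step 7: x_pred=1.8210  r=1.3090  x^+=2.2543  v^+=1.9098  a^+=0.3444
step 8: x_pred=4.1126  r=-8.2226  x^+=1.3909  v^+=-1.2976  a^+=-0.0210

resid = -8.2226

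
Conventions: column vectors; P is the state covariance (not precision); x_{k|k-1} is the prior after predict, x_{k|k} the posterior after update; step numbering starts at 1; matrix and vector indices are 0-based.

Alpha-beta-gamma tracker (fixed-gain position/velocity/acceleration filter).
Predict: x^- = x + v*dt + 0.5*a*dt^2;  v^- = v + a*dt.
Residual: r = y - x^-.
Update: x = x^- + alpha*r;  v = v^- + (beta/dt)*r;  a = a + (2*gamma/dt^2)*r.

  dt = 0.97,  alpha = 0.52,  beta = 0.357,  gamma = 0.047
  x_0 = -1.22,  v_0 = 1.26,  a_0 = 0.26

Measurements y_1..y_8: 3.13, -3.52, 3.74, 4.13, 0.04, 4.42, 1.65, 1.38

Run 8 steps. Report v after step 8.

step 1: x_pred=0.1245  r=3.0055  x^+=1.6874  v^+=2.6183  a^+=0.5603
step 2: x_pred=4.4907  r=-8.0107  x^+=0.3252  v^+=0.2135  a^+=-0.2400
step 3: x_pred=0.4193  r=3.3207  x^+=2.1461  v^+=1.2028  a^+=0.0917
step 4: x_pred=3.3559  r=0.7741  x^+=3.7585  v^+=1.5766  a^+=0.1690
step 5: x_pred=5.3673  r=-5.3273  x^+=2.5971  v^+=-0.2201  a^+=-0.3632
step 6: x_pred=2.2128  r=2.2072  x^+=3.3605  v^+=0.2400  a^+=-0.1427
step 7: x_pred=3.5262  r=-1.8762  x^+=2.5506  v^+=-0.5889  a^+=-0.3301
step 8: x_pred=1.8240  r=-0.4440  x^+=1.5931  v^+=-1.0726  a^+=-0.3745

v_post = -1.0726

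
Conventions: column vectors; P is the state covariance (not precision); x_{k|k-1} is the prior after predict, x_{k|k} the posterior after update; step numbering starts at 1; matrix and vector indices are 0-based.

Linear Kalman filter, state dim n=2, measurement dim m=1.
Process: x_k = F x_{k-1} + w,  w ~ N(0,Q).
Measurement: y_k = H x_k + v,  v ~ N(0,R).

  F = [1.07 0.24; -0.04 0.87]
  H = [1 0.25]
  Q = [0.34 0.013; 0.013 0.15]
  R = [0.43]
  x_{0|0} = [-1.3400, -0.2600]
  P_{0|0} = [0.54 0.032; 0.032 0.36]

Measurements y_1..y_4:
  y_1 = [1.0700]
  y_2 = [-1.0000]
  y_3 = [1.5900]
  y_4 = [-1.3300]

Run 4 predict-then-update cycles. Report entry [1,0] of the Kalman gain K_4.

K[1,0] = 0.1548

step 1: x^-=[-1.4962, -0.1726]  P^-=[0.9954 0.0945; 0.0945 0.4211]  S=[1.4990]  K=[0.6798; 0.1333]  nu=[2.6094]  x^+=[0.2777, 0.1752]  P^+=[0.3026 -0.0413; -0.0413 0.3945]
step 2: x^-=[0.3392, 0.1413]  P^-=[0.6880 0.0444; 0.0444 0.4519]  S=[1.1684]  K=[0.5983; 0.1347]  nu=[-1.3745]  x^+=[-0.4832, -0.0438]  P^+=[0.2697 -0.0498; -0.0498 0.4308]
step 3: x^-=[-0.5276, -0.0187]  P^-=[0.6480 0.0455; 0.0455 0.4799]  S=[1.1308]  K=[0.5831; 0.1464]  nu=[2.1222]  x^+=[0.7100, 0.2919]  P^+=[0.2635 -0.0510; -0.0510 0.4557]
step 4: x^-=[0.8298, 0.2255]  P^-=[0.6417 0.0499; 0.0499 0.4989]  S=[1.1279]  K=[0.5800; 0.1548]  nu=[-2.2162]  x^+=[-0.4557, -0.1176]  P^+=[0.2623 -0.0514; -0.0514 0.4719]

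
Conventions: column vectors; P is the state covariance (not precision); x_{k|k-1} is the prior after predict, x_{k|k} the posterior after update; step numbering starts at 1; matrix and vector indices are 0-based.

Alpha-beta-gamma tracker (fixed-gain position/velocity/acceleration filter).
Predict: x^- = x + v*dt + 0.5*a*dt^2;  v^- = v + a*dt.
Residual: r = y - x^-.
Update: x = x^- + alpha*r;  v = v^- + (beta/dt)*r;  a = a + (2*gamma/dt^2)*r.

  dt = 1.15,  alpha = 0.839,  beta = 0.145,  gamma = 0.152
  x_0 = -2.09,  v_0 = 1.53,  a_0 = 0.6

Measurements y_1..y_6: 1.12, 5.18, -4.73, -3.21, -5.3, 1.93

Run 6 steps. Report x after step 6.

step 1: x_pred=0.0662  r=1.0538  x^+=0.9503  v^+=2.3529  a^+=0.8422
step 2: x_pred=4.2131  r=0.9669  x^+=5.0243  v^+=3.4433  a^+=1.0645
step 3: x_pred=9.6881  r=-14.4181  x^+=-2.4087  v^+=2.8496  a^+=-2.2498
step 4: x_pred=-0.6193  r=-2.5907  x^+=-2.7929  v^+=-0.0643  a^+=-2.8453
step 5: x_pred=-4.7483  r=-0.5517  x^+=-5.2112  v^+=-3.4059  a^+=-2.9721
step 6: x_pred=-11.0933  r=13.0233  x^+=-0.1667  v^+=-5.1818  a^+=0.0215

x_post = -0.1667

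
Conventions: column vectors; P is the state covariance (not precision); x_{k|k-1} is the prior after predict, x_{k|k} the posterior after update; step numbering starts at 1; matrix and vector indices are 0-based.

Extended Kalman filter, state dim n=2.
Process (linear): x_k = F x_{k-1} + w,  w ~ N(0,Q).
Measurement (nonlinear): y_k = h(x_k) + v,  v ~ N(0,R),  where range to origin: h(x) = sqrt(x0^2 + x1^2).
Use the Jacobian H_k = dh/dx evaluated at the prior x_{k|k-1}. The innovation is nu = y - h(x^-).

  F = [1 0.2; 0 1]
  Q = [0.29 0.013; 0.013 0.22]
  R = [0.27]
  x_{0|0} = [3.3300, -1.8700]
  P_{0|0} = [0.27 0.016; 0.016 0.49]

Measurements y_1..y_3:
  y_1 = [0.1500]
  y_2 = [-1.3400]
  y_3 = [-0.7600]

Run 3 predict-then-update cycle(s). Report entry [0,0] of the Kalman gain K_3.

step 1: x^-=[2.9560, -1.8700]  P^-=[0.5860 0.1270; 0.1270 0.7100]  H_jac=[0.8451 -0.5346]  S=[0.7767]  K=[0.5502; -0.3505]  nu=[-3.3478]  x^+=[1.1140, -0.6965]  P^+=[0.3509 0.2768; 0.2768 0.6146]
step 2: x^-=[0.9747, -0.6965]  P^-=[0.7762 0.4127; 0.4127 0.8346]  H_jac=[0.8136 -0.5814]  S=[0.6755]  K=[0.5797; -0.2212]  nu=[-2.5380]  x^+=[-0.4966, -0.1351]  P^+=[0.5492 0.4993; 0.4993 0.8015]
step 3: x^-=[-0.5237, -0.1351]  P^-=[1.0710 0.6726; 0.6726 1.0215]  H_jac=[-0.9683 -0.2499]  S=[1.6633]  K=[-0.7245; -0.5450]  nu=[-1.3008]  x^+=[0.4188, 0.5738]  P^+=[0.1979 0.0159; 0.0159 0.5275]

K[0,0] = -0.7245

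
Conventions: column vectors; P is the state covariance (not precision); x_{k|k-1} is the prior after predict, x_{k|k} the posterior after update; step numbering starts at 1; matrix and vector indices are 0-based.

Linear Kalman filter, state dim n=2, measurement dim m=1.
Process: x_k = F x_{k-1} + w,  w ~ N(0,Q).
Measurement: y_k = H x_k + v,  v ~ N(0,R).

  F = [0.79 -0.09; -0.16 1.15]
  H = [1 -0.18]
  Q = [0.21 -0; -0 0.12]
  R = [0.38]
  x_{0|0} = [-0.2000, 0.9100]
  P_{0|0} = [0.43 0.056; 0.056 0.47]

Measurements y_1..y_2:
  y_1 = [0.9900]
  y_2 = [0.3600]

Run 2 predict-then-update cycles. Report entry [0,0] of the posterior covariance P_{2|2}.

step 1: x^-=[-0.2399, 1.0785]  P^-=[0.4742 -0.0513; -0.0513 0.7320]  S=[0.8964]  K=[0.5393; -0.2042]  nu=[1.4240]  x^+=[0.5281, 0.7877]  P^+=[0.2135 0.0474; 0.0474 0.6946]
step 2: x^-=[0.3463, 0.8213]  P^-=[0.3421 -0.0551; -0.0551 1.0266]  S=[0.7752]  K=[0.4541; -0.3095]  nu=[0.1615]  x^+=[0.4197, 0.7713]  P^+=[0.1823 0.0538; 0.0538 0.9524]

P_post[0,0] = 0.1823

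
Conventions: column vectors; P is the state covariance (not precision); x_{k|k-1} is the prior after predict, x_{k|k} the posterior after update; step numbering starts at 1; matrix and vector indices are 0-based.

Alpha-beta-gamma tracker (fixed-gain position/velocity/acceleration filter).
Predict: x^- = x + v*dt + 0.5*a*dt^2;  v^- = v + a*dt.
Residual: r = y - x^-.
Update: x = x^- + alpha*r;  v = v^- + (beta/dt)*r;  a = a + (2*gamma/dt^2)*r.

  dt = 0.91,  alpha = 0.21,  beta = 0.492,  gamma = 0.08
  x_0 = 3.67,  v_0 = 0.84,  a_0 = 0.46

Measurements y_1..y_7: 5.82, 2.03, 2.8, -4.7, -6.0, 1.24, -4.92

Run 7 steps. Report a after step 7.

a_post = 2.4280

step 1: x_pred=4.6249  r=1.1951  x^+=4.8758  v^+=1.9048  a^+=0.6909
step 2: x_pred=6.8952  r=-4.8652  x^+=5.8735  v^+=-0.0969  a^+=-0.2491
step 3: x_pred=5.6822  r=-2.8822  x^+=5.0769  v^+=-1.8819  a^+=-0.8060
step 4: x_pred=3.0307  r=-7.7307  x^+=1.4072  v^+=-6.7950  a^+=-2.2997
step 5: x_pred=-5.7284  r=-0.2716  x^+=-5.7855  v^+=-9.0345  a^+=-2.3521
step 6: x_pred=-14.9808  r=16.2208  x^+=-11.5744  v^+=-2.4051  a^+=0.7819
step 7: x_pred=-13.4393  r=8.5193  x^+=-11.6502  v^+=2.9125  a^+=2.4280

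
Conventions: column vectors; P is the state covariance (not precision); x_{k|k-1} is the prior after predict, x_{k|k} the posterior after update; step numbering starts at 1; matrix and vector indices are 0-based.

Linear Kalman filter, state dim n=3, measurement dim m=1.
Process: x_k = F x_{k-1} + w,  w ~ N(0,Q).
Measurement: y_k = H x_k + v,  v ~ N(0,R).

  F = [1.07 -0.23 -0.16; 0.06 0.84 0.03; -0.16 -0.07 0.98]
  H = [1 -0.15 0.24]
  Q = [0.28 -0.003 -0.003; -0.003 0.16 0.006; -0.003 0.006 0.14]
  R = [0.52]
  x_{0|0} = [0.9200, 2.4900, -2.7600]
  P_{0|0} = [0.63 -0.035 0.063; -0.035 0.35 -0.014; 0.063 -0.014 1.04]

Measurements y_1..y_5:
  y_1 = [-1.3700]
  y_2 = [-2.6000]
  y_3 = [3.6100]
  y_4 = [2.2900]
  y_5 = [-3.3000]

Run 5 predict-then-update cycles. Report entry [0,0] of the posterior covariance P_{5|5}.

P_post[0,0] = 0.4963

step 1: x^-=[0.8533, 2.0640, -3.0263]  P^-=[1.0411 -0.0627 -0.1963; -0.0627 0.4062 0.0067; -0.1963 0.0067 1.1380]  S=[1.5599]  K=[0.6432; -0.0783; 0.0486]  nu=[-1.1874]  x^+=[0.0895, 2.1569, -3.0840]  P^+=[0.3957 0.0158 -0.2451; 0.0158 0.3966 0.0126; -0.2451 0.0126 1.1344]
step 2: x^-=[0.0932, 1.7247, -3.1877]  P^-=[0.8601 -0.0530 -0.5088; -0.0530 0.4436 0.0072; -0.5088 0.0072 1.3170]  S=[1.2371]  K=[0.6030; -0.0952; -0.1566]  nu=[-1.6694]  x^+=[-0.9135, 1.8837, -2.9262]  P^+=[0.4103 0.0180 -0.3919; 0.0180 0.4324 -0.0113; -0.3919 -0.0113 1.2866]
step 3: x^-=[-0.9425, 1.4397, -2.8533]  P^-=[0.9301 -0.0576 -0.6873; -0.0576 0.4676 -0.0185; -0.6873 -0.0185 1.5132]  S=[1.2365]  K=[0.6258; -0.1069; -0.2599]  nu=[5.4532]  x^+=[2.4701, 0.8566, -4.2708]  P^+=[0.4459 0.0251 -0.4862; 0.0251 0.4534 -0.0528; -0.4862 -0.0528 1.4296]
step 4: x^-=[3.1293, 0.7396, -4.6405]  P^-=[1.0013 -0.0501 -0.8081; -0.0501 0.4810 -0.0560; -0.8081 -0.0560 1.6869]  S=[1.2604]  K=[0.6465; -0.1077; -0.3133]  nu=[0.3854]  x^+=[3.3784, 0.6982, -4.7613]  P^+=[0.4745 0.0376 -0.5528; 0.0376 0.4664 -0.0985; -0.5528 -0.0985 1.5632]
step 5: x^-=[4.2162, 0.6463, -5.2555]  P^-=[1.0515 -0.0354 -0.8960; -0.0354 0.4890 -0.0960; -0.8960 -0.0960 1.8435]  S=[1.2761]  K=[0.6596; -0.1033; -0.3442]  nu=[-6.1579]  x^+=[0.1543, 1.2821, -3.1360]  P^+=[0.4963 0.0515 -0.6063; 0.0515 0.4754 -0.1413; -0.6063 -0.1413 1.6923]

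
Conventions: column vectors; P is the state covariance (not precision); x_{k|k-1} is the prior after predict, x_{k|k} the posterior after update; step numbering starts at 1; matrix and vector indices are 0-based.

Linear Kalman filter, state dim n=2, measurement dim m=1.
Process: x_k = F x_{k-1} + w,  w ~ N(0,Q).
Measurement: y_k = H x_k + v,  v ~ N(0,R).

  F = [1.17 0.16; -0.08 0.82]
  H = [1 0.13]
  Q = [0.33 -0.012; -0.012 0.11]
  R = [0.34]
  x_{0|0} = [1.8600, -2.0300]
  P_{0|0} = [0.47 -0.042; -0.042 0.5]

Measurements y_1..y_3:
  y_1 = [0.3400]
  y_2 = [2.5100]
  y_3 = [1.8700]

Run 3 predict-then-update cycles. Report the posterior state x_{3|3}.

step 1: x^-=[1.8514, -1.8134]  P^-=[0.9705 -0.0301; -0.0301 0.4547]  S=[1.3103]  K=[0.7376; 0.0221]  nu=[-1.2757]  x^+=[0.9104, -1.8416]  P^+=[0.2575 -0.0515; -0.0515 0.4541]
step 2: x^-=[0.7705, -1.5829]  P^-=[0.6748 -0.0253; -0.0253 0.4237]  S=[1.0154]  K=[0.6613; 0.0293]  nu=[1.9452]  x^+=[2.0570, -1.5259]  P^+=[0.2307 -0.0450; -0.0450 0.4229]
step 3: x^-=[2.1626, -1.4158]  P^-=[0.6398 -0.0207; -0.0207 0.4017]  S=[0.9812]  K=[0.6493; 0.0321]  nu=[-0.1085]  x^+=[2.0921, -1.4193]  P^+=[0.2261 -0.0412; -0.0412 0.4007]

x_post = [2.0921, -1.4193]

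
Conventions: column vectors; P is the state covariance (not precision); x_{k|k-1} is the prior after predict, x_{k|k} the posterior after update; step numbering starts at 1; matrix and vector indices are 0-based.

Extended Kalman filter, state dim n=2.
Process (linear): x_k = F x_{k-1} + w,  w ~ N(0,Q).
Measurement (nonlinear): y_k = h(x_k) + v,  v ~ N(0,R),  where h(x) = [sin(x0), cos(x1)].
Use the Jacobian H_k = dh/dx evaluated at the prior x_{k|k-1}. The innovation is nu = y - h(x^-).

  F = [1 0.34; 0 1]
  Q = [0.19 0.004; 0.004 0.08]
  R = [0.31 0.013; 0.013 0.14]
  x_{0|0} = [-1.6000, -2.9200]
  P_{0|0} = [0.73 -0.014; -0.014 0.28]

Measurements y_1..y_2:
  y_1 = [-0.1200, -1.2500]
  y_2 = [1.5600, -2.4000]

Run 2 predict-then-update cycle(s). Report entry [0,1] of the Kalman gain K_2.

K[0,1] = 0.0887

step 1: x^-=[-2.5928, -2.9200]  P^-=[0.9428 0.0852; 0.0852 0.3600]  H_jac=[-0.8532 0.0000; 0.0000 0.2198]  S=[0.9963 -0.0030; -0.0030 0.1574]  K=[-0.8071 0.1037; -0.0715 0.5014]  nu=[0.4017, -0.2745]  x^+=[-2.9454, -3.0863]  P^+=[0.2917 0.0183; 0.0183 0.3151]
step 2: x^-=[-3.9948, -3.0863]  P^-=[0.5306 0.1295; 0.1295 0.3951]  H_jac=[-0.6576 0.0000; 0.0000 0.0553]  S=[0.5394 0.0083; 0.0083 0.1412]  K=[-0.6482 0.0887; -0.1604 0.1641]  nu=[0.8066, -1.4015]  x^+=[-4.6420, -3.4456]  P^+=[0.3038 0.0724; 0.0724 0.3779]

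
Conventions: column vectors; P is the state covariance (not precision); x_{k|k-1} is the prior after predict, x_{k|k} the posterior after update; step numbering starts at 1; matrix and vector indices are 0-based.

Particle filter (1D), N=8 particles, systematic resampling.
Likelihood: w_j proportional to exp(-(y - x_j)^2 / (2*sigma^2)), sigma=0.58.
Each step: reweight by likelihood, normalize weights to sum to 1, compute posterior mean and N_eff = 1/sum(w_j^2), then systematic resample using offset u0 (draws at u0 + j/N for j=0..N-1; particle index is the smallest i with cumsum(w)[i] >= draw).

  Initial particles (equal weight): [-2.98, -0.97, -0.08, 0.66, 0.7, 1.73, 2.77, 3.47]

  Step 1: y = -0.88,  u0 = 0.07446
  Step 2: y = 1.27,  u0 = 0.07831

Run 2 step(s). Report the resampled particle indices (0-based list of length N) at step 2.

step 1: w=[0.0010, 0.6911, 0.2702, 0.0206, 0.0171, 0.0000, 0.0000, 0.0000]  mean=-0.6693  Neff=1.8138  idx=[1, 1, 1, 1, 1, 2, 2, 2]
step 2: w=[0.0028, 0.0028, 0.0028, 0.0028, 0.0028, 0.3286, 0.3286, 0.3286]  mean=-0.0927  Neff=3.0868  idx=[5, 5, 5, 6, 6, 7, 7, 7]

resampled_idx = [5, 5, 5, 6, 6, 7, 7, 7]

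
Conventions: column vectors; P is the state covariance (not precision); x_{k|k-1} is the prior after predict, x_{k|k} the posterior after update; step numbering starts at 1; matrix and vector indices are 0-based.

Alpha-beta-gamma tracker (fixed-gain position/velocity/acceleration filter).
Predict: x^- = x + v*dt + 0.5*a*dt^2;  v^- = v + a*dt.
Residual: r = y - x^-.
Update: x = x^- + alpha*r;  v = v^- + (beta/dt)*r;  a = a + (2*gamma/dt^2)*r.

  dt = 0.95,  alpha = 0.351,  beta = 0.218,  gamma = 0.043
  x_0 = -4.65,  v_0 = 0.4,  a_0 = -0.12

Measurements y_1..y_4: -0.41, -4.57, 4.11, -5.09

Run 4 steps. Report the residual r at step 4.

step 1: x_pred=-4.3242  r=3.9142  x^+=-2.9503  v^+=1.1842  a^+=0.2530
step 2: x_pred=-1.7111  r=-2.8589  x^+=-2.7146  v^+=0.7685  a^+=-0.0194
step 3: x_pred=-1.9933  r=6.1033  x^+=0.1490  v^+=2.1506  a^+=0.5621
step 4: x_pred=2.4457  r=-7.5357  x^+=-0.1993  v^+=0.9554  a^+=-0.1559

resid = -7.5357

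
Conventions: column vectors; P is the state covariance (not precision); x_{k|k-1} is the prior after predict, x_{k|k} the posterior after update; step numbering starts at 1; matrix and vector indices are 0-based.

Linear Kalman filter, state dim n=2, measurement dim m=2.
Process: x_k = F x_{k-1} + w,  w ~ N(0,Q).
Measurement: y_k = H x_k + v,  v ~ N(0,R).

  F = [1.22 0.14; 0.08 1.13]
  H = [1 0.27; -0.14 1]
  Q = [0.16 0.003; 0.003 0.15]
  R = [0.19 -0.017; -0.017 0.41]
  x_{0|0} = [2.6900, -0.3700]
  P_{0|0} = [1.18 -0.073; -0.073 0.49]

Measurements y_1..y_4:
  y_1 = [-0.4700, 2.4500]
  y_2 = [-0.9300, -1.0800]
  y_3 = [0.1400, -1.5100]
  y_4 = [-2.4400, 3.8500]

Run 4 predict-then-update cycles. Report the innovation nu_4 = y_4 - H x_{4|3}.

innov = [-2.0333, 4.6065]

step 1: x^-=[3.2300, -0.2029]  P^-=[1.9010 0.0942; 0.0942 0.7700]  S=[2.1980 0.0154; 0.0154 1.1909]  K=[0.8775 -0.1557; 0.1330 0.6338]  nu=[-3.6452, 3.1051]  x^+=[-0.4524, 1.2802]  P^+=[0.1837 -0.0530; -0.0530 0.2502]
step 2: x^-=[-0.3726, 1.4105]  P^-=[0.4202 -0.0132; -0.0132 0.4610]  S=[0.6367 0.0359; 0.0359 0.8830]  K=[0.6605 -0.1085; 0.1455 0.5183]  nu=[-0.9382, -2.5427]  x^+=[-0.7165, -0.0439]  P^+=[0.1372 -0.0365; -0.0365 0.2049]
step 3: x^-=[-0.8803, -0.1069]  P^-=[0.3558 -0.0019; -0.0019 0.4059]  S=[0.5743 0.0410; 0.0410 0.8235]  K=[0.6252 -0.0939; 0.1529 0.4857]  nu=[1.0492, -1.5263]  x^+=[-0.0810, -0.6879]  P^+=[0.1288 -0.0311; -0.0311 0.1922]
step 4: x^-=[-0.1951, -0.7838]  P^-=[0.3448 0.0028; 0.0028 0.3906]  S=[0.5648 0.0428; 0.0428 0.8066]  K=[0.6186 -0.0893; 0.1555 0.4755]  nu=[-2.0333, 4.6065]  x^+=[-1.8643, 1.0905]  P^+=[0.1270 -0.0293; -0.0293 0.1882]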